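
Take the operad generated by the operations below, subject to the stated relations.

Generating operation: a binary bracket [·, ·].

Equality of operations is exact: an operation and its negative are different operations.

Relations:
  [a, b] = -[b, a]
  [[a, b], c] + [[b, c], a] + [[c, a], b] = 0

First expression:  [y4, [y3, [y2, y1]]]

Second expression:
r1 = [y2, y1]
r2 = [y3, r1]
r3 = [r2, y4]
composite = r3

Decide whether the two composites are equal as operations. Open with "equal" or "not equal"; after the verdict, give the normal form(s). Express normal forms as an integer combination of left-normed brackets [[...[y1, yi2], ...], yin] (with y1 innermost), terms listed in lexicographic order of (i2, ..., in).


In normal form, the first expression is -[[[y1, y2], y3], y4]
In normal form, the second expression is [[[y1, y2], y3], y4]
No match — not equal.

not equal; the first gives -[[[y1, y2], y3], y4] and the second [[[y1, y2], y3], y4]


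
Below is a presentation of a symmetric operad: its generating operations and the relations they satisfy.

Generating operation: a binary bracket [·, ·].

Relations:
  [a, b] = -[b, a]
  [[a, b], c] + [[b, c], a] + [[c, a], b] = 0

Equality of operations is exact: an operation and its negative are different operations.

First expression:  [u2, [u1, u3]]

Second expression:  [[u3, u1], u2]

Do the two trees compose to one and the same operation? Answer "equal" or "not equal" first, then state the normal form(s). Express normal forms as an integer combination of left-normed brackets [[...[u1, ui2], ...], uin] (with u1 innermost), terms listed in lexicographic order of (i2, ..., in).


The first expression reduces to -[[u1, u3], u2]
The second expression reduces to -[[u1, u3], u2]
Identical normal forms: equal.

equal; the common form is -[[u1, u3], u2]


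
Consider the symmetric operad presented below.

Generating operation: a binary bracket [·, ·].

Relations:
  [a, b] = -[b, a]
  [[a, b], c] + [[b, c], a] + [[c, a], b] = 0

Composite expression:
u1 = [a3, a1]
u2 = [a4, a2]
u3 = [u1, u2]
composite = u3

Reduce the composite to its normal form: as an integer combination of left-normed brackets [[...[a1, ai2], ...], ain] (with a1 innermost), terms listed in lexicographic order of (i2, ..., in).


Expand each bracket as ab - ba; the a1-initial words give the coefficients.
Composite bracket: [[a3, a1], [a4, a2]]
Full expansion: 8 signed words from ab - ba (2^3 = 8).
Keep just the words that open with a1:
  sign of a1a3a2a4 is +1, so it contributes +[[[a1, a3], a2], a4]
  sign of a1a3a4a2 is -1, so it contributes -[[[a1, a3], a4], a2]

[[[a1, a3], a2], a4] - [[[a1, a3], a4], a2]


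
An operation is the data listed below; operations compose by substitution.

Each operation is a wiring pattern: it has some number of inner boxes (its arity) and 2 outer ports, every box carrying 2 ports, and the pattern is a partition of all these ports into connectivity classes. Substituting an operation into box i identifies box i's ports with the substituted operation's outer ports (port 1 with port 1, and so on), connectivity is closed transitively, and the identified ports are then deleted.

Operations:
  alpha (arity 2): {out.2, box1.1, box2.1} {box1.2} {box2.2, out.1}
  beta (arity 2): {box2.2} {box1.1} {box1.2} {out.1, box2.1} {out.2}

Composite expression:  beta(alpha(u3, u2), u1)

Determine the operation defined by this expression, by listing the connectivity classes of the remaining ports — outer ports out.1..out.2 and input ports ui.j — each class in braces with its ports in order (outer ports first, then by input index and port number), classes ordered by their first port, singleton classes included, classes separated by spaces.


{out.1, u1.1} {out.2} {u1.2} {u2.1, u3.1} {u2.2} {u3.2}

Reachability decides: close wires over beta-identified ports.
after alpha, the pattern on (u3, u2) reads {out.1, u2.2} {out.2, u2.1, u3.1} {u3.2} (out.j = its outer ports)
after beta, the pattern on (u3, u2, u1) reads {out.1, u1.1} {out.2} {u1.2} {u2.1, u3.1} {u2.2} {u3.2} (out.j = its outer ports)


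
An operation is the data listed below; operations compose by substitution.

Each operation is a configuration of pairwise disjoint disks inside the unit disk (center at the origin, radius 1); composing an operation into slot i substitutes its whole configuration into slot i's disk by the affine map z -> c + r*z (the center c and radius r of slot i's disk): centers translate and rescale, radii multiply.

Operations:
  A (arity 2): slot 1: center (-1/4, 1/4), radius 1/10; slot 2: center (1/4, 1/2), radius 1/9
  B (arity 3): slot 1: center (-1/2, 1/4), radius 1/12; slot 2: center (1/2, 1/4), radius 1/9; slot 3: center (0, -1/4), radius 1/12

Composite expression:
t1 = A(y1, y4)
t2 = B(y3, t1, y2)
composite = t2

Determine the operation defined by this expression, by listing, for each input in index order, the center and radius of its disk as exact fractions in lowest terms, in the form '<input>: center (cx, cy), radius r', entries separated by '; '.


y1: center (17/36, 5/18), radius 1/90; y2: center (0, -1/4), radius 1/12; y3: center (-1/2, 1/4), radius 1/12; y4: center (19/36, 11/36), radius 1/81

Nesting under B composes maps z -> c + r*z down each y-path.
y3 passes through 1 substitution, ending at center (-1/2, 1/4), radius 1/12
y1 passes through 2 substitutions, ending at center (17/36, 5/18), radius 1/90
y4 passes through 2 substitutions, ending at center (19/36, 11/36), radius 1/81
y2 passes through 1 substitution, ending at center (0, -1/4), radius 1/12


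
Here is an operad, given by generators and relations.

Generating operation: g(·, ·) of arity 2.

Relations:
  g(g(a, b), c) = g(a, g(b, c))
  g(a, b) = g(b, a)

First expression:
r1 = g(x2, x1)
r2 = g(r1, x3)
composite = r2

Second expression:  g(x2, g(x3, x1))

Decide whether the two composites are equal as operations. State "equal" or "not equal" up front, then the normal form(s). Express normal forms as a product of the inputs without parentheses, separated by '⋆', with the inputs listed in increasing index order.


equal: each reduces to x1 ⋆ x2 ⋆ x3


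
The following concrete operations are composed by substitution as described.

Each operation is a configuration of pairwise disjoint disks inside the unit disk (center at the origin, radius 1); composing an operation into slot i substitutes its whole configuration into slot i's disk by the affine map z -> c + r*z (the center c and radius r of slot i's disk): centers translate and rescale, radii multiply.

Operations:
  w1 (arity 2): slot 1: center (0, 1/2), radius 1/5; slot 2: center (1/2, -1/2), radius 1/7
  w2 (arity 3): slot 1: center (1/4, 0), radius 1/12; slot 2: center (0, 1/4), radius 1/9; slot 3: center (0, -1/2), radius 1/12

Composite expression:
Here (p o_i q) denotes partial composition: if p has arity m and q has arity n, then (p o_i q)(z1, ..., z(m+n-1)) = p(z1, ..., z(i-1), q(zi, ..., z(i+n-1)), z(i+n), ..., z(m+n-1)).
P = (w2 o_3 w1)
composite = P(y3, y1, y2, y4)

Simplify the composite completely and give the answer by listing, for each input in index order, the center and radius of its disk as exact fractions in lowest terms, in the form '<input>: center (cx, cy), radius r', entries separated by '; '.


Follow each y-input down from w2: c' goes to c + r*c', radius to r*r'.
for y3, the 1-step affine chain lands on center (1/4, 0), radius 1/12
for y1, the 1-step affine chain lands on center (0, 1/4), radius 1/9
for y2, the 2-step affine chain lands on center (0, -11/24), radius 1/60
for y4, the 2-step affine chain lands on center (1/24, -13/24), radius 1/84

y1: center (0, 1/4), radius 1/9; y2: center (0, -11/24), radius 1/60; y3: center (1/4, 0), radius 1/12; y4: center (1/24, -13/24), radius 1/84


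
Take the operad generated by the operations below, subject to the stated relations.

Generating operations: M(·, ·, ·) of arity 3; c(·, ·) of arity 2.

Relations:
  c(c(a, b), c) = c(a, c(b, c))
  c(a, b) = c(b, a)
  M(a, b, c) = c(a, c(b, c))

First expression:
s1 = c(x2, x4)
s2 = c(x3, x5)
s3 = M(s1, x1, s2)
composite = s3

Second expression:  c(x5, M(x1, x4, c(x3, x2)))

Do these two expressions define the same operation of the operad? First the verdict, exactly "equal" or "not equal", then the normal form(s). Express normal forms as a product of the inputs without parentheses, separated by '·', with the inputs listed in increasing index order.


equal; both compose to x1 · x2 · x3 · x4 · x5

Normal form of the first expression: x1 · x2 · x3 · x4 · x5
Normal form of the second expression: x1 · x2 · x3 · x4 · x5
One common form — equal.


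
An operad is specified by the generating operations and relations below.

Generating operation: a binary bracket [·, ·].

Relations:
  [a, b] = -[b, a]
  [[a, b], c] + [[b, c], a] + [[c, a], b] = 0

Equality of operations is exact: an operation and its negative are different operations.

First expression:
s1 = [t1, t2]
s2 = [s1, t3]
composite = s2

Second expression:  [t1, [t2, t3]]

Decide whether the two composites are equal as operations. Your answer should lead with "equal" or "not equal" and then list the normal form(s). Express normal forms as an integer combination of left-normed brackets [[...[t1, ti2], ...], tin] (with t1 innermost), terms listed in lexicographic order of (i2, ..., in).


not equal: they reduce to [[t1, t2], t3] and [[t1, t2], t3] - [[t1, t3], t2]

The first composite normalizes to [[t1, t2], t3]
The second composite normalizes to [[t1, t2], t3] - [[t1, t3], t2]
They disagree, so not equal.


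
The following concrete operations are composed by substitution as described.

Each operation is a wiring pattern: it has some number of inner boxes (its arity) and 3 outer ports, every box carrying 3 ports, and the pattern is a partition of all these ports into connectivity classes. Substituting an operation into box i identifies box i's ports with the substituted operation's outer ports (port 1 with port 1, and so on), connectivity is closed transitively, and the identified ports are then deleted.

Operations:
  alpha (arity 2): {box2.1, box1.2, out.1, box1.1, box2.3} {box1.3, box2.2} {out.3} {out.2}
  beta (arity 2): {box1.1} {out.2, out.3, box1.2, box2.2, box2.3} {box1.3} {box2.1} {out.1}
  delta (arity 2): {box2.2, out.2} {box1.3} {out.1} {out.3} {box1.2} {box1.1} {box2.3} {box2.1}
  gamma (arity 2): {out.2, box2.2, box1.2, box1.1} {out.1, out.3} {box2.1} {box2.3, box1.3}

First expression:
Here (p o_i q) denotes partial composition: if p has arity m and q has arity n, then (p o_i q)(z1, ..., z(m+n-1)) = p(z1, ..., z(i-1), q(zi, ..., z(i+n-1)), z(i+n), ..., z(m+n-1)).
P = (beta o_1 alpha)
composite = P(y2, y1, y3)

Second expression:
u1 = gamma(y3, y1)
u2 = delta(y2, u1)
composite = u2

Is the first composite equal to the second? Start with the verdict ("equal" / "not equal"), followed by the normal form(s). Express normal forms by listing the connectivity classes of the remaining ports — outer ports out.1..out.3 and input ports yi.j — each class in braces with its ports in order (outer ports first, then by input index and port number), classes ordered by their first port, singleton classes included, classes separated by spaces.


The first composite normalizes to {out.1} {out.2, out.3, y3.2, y3.3} {y1.1, y1.3, y2.1, y2.2} {y1.2, y2.3} {y3.1}
The second composite normalizes to {out.1} {out.2, y1.2, y3.1, y3.2} {out.3} {y1.1} {y1.3, y3.3} {y2.1} {y2.2} {y2.3}
The forms do not match — not equal.

not equal; the first gives {out.1} {out.2, out.3, y3.2, y3.3} {y1.1, y1.3, y2.1, y2.2} {y1.2, y2.3} {y3.1} and the second {out.1} {out.2, y1.2, y3.1, y3.2} {out.3} {y1.1} {y1.3, y3.3} {y2.1} {y2.2} {y2.3}


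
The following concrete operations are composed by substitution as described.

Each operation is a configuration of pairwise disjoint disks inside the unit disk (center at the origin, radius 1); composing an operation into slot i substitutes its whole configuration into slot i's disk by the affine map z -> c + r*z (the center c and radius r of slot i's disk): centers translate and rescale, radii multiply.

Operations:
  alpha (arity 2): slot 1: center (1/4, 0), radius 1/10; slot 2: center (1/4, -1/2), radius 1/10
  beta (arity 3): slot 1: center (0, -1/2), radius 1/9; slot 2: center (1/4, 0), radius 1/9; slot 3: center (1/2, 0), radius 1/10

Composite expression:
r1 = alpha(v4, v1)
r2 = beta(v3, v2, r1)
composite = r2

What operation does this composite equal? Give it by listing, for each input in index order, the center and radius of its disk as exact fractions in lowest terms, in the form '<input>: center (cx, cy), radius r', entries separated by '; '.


v1: center (21/40, -1/20), radius 1/100; v2: center (1/4, 0), radius 1/9; v3: center (0, -1/2), radius 1/9; v4: center (21/40, 0), radius 1/100

Nesting under beta composes maps z -> c + r*z down each v-path.
for v3, the 1-step affine chain lands on center (0, -1/2), radius 1/9
for v2, the 1-step affine chain lands on center (1/4, 0), radius 1/9
for v4, the 2-step affine chain lands on center (21/40, 0), radius 1/100
for v1, the 2-step affine chain lands on center (21/40, -1/20), radius 1/100


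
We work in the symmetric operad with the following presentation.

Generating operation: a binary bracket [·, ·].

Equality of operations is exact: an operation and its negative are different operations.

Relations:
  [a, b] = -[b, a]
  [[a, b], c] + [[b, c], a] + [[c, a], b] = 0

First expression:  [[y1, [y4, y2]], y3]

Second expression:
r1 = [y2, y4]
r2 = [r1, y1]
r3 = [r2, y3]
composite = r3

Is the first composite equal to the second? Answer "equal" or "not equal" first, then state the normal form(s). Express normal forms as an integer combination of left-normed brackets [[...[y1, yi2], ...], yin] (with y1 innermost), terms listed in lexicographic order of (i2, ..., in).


equal; both compose to -[[[y1, y2], y4], y3] + [[[y1, y4], y2], y3]

Normal form of the first expression: -[[[y1, y2], y4], y3] + [[[y1, y4], y2], y3]
Normal form of the second expression: -[[[y1, y2], y4], y3] + [[[y1, y4], y2], y3]
Identical normal forms: equal.


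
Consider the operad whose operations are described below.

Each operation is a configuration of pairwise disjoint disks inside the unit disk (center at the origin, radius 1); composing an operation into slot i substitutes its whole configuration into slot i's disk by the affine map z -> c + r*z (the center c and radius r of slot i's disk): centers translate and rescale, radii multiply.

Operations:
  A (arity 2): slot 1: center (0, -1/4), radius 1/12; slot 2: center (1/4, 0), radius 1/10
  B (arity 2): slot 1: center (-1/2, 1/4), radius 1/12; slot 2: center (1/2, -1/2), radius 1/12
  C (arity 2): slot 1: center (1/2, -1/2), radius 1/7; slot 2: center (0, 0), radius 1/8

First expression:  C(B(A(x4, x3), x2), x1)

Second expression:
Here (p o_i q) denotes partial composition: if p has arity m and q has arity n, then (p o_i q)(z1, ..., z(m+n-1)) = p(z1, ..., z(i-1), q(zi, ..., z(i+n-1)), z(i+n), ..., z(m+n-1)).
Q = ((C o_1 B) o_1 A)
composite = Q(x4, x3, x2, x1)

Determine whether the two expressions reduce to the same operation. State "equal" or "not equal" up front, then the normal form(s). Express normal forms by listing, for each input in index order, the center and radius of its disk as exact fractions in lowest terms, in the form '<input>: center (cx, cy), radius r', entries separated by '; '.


The first expression reduces to x1: center (0, 0), radius 1/8; x2: center (4/7, -4/7), radius 1/84; x3: center (145/336, -13/28), radius 1/840; x4: center (3/7, -157/336), radius 1/1008
The second expression reduces to x1: center (0, 0), radius 1/8; x2: center (4/7, -4/7), radius 1/84; x3: center (145/336, -13/28), radius 1/840; x4: center (3/7, -157/336), radius 1/1008
One common form — equal.

equal; the common form is x1: center (0, 0), radius 1/8; x2: center (4/7, -4/7), radius 1/84; x3: center (145/336, -13/28), radius 1/840; x4: center (3/7, -157/336), radius 1/1008


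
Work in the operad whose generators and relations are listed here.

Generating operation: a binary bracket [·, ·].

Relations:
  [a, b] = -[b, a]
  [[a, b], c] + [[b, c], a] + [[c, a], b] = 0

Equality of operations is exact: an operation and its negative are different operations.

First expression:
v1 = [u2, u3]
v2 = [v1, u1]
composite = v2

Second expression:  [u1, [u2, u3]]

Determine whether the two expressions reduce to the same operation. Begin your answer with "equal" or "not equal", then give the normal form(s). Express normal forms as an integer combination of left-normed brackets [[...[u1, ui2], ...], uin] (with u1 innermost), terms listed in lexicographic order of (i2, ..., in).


not equal — first -[[u1, u2], u3] + [[u1, u3], u2], second [[u1, u2], u3] - [[u1, u3], u2]

Normal form of the first expression: -[[u1, u2], u3] + [[u1, u3], u2]
Normal form of the second expression: [[u1, u2], u3] - [[u1, u3], u2]
The forms do not match — not equal.


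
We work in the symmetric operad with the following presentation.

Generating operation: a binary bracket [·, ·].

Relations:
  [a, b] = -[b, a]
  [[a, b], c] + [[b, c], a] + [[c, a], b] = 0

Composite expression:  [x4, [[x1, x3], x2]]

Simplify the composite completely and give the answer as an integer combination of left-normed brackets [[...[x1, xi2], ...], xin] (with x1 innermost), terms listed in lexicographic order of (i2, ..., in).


A multilinear Lie element is pinned by x1-initial words (x1 innermost).
Composite bracket: [x4, [[x1, x3], x2]]
Applying ab - ba throughout gives 8 signed words (2^3 = 8).
Words beginning with x1 determine it all:
  sign of x1x3x2x4 is -1, so it contributes -[[[x1, x3], x2], x4]

-[[[x1, x3], x2], x4]


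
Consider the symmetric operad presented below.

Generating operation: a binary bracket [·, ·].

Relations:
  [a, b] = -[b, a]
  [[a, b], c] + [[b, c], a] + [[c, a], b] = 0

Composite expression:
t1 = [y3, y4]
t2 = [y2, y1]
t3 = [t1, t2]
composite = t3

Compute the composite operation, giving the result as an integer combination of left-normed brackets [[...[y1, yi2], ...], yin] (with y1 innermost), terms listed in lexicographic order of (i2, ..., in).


[[[y1, y2], y3], y4] - [[[y1, y2], y4], y3]

In the tensor algebra, words opening y1 carry the y1-anchored form.
Composite bracket: [[y3, y4], [y2, y1]]
Under [a, b] = ab - ba we get 8 signed associative words (2^3 = 8).
Keep just the words that open with y1:
  from y1y2y3y4, sign +1: term +[[[y1, y2], y3], y4]
  from y1y2y4y3, sign -1: term -[[[y1, y2], y4], y3]


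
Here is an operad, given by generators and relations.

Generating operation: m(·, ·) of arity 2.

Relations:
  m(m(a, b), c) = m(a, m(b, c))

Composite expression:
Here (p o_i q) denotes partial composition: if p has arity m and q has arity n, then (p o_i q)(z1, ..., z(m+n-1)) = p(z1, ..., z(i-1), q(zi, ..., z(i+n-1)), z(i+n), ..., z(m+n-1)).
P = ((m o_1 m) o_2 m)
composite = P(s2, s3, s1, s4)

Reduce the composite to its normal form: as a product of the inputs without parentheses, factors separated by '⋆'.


s2 ⋆ s3 ⋆ s1 ⋆ s4


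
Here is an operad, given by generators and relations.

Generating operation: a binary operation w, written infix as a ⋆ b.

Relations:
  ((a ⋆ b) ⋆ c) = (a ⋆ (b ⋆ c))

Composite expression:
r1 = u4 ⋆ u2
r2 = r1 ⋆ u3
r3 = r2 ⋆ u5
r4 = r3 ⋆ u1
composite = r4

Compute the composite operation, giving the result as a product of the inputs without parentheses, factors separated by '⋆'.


The w-tree's shape is irrelevant; the u-reading-order decides.
(u4 ⋆ u2) flattens to u4 ⋆ u2
((u4 ⋆ u2) ⋆ u3) flattens to u4 ⋆ u2 ⋆ u3
(((u4 ⋆ u2) ⋆ u3) ⋆ u5) flattens to u4 ⋆ u2 ⋆ u3 ⋆ u5
((((u4 ⋆ u2) ⋆ u3) ⋆ u5) ⋆ u1) flattens to u4 ⋆ u2 ⋆ u3 ⋆ u5 ⋆ u1

u4 ⋆ u2 ⋆ u3 ⋆ u5 ⋆ u1


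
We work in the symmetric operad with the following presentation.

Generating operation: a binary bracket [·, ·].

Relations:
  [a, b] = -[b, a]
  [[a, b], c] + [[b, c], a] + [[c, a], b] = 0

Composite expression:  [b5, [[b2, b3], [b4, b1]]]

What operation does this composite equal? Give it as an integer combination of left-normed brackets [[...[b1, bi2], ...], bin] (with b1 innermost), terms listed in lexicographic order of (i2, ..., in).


A multilinear Lie element is pinned by b1-initial words (b1 innermost).
Composite bracket: [b5, [[b2, b3], [b4, b1]]]
Full expansion: 16 signed words from ab - ba (2^4 = 16).
Coefficients come from the b1-initial words:
  the word b1b4b2b3b5 carries sign -1 and contributes -[[[[b1, b4], b2], b3], b5]
  the word b1b4b3b2b5 carries sign +1 and contributes +[[[[b1, b4], b3], b2], b5]

-[[[[b1, b4], b2], b3], b5] + [[[[b1, b4], b3], b2], b5]


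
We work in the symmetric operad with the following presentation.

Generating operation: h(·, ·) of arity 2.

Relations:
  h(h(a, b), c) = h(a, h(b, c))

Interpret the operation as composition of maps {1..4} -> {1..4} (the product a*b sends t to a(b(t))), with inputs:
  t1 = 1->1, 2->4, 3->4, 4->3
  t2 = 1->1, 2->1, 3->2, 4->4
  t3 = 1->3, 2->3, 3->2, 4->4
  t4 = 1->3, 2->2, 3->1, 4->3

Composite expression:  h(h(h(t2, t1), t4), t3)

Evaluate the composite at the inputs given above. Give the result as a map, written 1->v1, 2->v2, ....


h(t2, t1) = 1->1, 2->4, 3->4, 4->2
h(h(t2, t1), t4) = 1->4, 2->4, 3->1, 4->4
h(h(h(t2, t1), t4), t3) = 1->1, 2->1, 3->4, 4->4

1->1, 2->1, 3->4, 4->4


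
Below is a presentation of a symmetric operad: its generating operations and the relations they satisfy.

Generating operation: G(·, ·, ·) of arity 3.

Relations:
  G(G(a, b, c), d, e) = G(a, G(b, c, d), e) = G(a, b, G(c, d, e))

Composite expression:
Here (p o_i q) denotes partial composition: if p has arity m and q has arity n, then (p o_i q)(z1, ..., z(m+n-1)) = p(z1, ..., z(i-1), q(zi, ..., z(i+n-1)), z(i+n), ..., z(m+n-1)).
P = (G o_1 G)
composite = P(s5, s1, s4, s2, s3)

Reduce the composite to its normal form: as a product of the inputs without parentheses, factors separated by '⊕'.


s5 ⊕ s1 ⊕ s4 ⊕ s2 ⊕ s3

Every regrouping of G is equal, so read the s-inputs in written order.
G(s5, s1, s4) unparenthesizes to s5 ⊕ s1 ⊕ s4
G(G(s5, s1, s4), s2, s3) unparenthesizes to s5 ⊕ s1 ⊕ s4 ⊕ s2 ⊕ s3


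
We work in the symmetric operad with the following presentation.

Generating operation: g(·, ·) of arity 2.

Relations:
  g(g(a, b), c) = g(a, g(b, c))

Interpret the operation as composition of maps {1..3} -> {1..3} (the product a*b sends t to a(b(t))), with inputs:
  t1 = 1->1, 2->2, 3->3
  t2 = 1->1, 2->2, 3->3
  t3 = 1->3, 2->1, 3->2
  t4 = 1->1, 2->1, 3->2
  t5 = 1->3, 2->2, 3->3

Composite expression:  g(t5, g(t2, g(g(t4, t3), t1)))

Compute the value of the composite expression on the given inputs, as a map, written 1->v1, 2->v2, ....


g(t4, t3) = 1->2, 2->1, 3->1
g(g(t4, t3), t1) = 1->2, 2->1, 3->1
g(t2, g(g(t4, t3), t1)) = 1->2, 2->1, 3->1
g(t5, g(t2, g(g(t4, t3), t1))) = 1->2, 2->3, 3->3

1->2, 2->3, 3->3


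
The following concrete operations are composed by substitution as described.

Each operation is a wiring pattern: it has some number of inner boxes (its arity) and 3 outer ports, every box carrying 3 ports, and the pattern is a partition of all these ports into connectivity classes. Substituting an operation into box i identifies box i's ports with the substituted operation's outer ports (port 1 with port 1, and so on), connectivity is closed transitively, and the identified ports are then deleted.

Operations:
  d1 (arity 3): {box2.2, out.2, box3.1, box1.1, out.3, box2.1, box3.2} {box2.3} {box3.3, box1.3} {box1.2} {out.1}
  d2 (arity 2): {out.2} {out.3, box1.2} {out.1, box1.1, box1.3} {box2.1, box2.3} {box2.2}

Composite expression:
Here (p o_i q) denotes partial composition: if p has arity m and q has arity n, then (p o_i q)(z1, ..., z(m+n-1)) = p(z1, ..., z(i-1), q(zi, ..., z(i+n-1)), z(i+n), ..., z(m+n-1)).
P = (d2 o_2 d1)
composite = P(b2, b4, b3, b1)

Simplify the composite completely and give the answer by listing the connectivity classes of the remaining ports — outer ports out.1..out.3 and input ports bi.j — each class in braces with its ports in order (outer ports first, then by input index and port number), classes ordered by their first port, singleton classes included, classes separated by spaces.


Treat the ports identified at d2 as solder joints: merge, then drop.
stage d1: inputs (b4, b3, b1), connectivity {out.1} {out.2, out.3, b1.1, b1.2, b3.1, b3.2, b4.1} {b1.3, b4.3} {b3.3} {b4.2}, out.j its boundary
stage d2: inputs (b2, b4, b3, b1), connectivity {out.1, b2.1, b2.3} {out.2} {out.3, b2.2} {b1.1, b1.2, b3.1, b3.2, b4.1} {b1.3, b4.3} {b3.3} {b4.2}, out.j its boundary

{out.1, b2.1, b2.3} {out.2} {out.3, b2.2} {b1.1, b1.2, b3.1, b3.2, b4.1} {b1.3, b4.3} {b3.3} {b4.2}


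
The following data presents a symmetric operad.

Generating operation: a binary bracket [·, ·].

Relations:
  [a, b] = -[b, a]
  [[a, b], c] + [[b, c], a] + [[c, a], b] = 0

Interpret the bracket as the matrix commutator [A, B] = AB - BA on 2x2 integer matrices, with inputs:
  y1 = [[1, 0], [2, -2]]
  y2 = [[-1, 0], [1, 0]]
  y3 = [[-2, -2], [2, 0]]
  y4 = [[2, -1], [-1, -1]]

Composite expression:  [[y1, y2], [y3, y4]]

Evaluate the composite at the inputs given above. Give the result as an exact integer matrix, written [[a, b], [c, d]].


[[40, 0], [-40, -40]]


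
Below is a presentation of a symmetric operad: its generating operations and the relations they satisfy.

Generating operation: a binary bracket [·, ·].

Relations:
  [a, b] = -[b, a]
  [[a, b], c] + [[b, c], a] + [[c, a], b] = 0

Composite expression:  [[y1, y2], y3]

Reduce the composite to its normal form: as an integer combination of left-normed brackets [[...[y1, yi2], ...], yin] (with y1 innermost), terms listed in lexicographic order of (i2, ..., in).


Expand each bracket as ab - ba; the y1-initial words give the coefficients.
Composite bracket: [[y1, y2], y3]
Expanding via [a, b] = ab - ba: 4 signed words (2^2 = 4).
Collect the words opening with y1:
  word y1y2y3 has sign +1, contributing +[[y1, y2], y3]

[[y1, y2], y3]


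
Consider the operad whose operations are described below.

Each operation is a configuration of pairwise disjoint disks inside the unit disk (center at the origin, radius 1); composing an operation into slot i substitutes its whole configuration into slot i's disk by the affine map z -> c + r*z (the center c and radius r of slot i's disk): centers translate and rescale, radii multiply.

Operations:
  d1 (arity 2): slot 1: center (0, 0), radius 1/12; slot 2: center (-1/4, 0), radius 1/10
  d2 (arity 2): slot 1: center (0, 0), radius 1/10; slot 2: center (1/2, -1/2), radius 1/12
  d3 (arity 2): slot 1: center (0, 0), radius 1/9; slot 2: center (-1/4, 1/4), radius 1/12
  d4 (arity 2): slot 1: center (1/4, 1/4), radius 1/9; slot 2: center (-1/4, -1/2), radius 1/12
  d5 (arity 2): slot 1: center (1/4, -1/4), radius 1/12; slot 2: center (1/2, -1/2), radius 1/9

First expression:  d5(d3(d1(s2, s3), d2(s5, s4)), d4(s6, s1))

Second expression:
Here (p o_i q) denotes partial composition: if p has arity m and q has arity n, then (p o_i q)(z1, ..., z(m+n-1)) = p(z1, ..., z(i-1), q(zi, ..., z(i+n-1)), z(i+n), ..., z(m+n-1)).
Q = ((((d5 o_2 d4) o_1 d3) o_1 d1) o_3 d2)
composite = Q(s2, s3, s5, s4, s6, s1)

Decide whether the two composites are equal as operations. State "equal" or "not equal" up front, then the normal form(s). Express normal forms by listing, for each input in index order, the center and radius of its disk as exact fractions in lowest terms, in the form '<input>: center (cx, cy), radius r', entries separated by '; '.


equal: each reduces to s1: center (17/36, -5/9), radius 1/108; s2: center (1/4, -1/4), radius 1/1296; s3: center (107/432, -1/4), radius 1/1080; s4: center (67/288, -67/288), radius 1/1728; s5: center (11/48, -11/48), radius 1/1440; s6: center (19/36, -17/36), radius 1/81


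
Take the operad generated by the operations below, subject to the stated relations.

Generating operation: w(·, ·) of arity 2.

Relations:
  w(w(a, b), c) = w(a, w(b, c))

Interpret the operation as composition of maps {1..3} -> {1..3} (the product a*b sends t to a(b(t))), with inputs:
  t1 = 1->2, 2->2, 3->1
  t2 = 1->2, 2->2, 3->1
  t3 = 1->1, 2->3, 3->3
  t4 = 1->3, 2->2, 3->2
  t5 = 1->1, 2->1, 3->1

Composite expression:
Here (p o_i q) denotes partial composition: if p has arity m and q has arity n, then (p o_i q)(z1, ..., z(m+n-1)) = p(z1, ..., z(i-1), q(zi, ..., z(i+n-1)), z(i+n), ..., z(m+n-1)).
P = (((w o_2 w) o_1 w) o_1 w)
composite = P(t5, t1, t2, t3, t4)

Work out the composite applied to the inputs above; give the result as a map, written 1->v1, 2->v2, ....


w(t5, t1) = 1->1, 2->1, 3->1
w(w(t5, t1), t2) = 1->1, 2->1, 3->1
w(t3, t4) = 1->3, 2->3, 3->3
w(w(w(t5, t1), t2), w(t3, t4)) = 1->1, 2->1, 3->1

1->1, 2->1, 3->1


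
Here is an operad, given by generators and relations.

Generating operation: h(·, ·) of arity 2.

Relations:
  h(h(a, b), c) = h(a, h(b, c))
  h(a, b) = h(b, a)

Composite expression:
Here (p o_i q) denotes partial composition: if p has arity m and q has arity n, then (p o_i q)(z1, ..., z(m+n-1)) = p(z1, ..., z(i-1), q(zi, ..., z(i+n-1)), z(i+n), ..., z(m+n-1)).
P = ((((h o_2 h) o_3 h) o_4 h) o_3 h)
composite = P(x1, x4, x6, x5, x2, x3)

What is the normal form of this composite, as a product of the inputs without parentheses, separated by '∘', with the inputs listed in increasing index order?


x1 ∘ x2 ∘ x3 ∘ x4 ∘ x5 ∘ x6

Both nesting and order wash out for h; what remains is which x's occur.
h(x6, x5) linearizes to x6 ∘ x5
h(x2, x3) linearizes to x2 ∘ x3
h(h(x6, x5), h(x2, x3)) linearizes to x6 ∘ x5 ∘ x2 ∘ x3
h(x4, h(h(x6, x5), h(x2, x3))) linearizes to x4 ∘ x6 ∘ x5 ∘ x2 ∘ x3
h(x1, h(x4, h(h(x6, x5), h(x2, x3)))) linearizes to x1 ∘ x4 ∘ x6 ∘ x5 ∘ x2 ∘ x3
the factors in increasing index order: x1 ∘ x2 ∘ x3 ∘ x4 ∘ x5 ∘ x6


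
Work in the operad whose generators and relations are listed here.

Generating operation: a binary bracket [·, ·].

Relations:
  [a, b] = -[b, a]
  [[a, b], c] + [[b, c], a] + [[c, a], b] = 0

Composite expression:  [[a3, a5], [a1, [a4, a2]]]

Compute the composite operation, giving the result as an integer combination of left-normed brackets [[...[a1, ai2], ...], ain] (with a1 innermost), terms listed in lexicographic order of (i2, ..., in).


A multilinear Lie element is pinned by a1-initial words (a1 innermost).
Composite bracket: [[a3, a5], [a1, [a4, a2]]]
The bracket unfolds into 16 signed words via [a, b] = ab - ba (2^4 = 16).
The a1-initial words carry the normal form:
  word a1a2a4a3a5 has sign +1, contributing +[[[[a1, a2], a4], a3], a5]
  word a1a2a4a5a3 has sign -1, contributing -[[[[a1, a2], a4], a5], a3]
  word a1a4a2a3a5 has sign -1, contributing -[[[[a1, a4], a2], a3], a5]
  word a1a4a2a5a3 has sign +1, contributing +[[[[a1, a4], a2], a5], a3]

[[[[a1, a2], a4], a3], a5] - [[[[a1, a2], a4], a5], a3] - [[[[a1, a4], a2], a3], a5] + [[[[a1, a4], a2], a5], a3]


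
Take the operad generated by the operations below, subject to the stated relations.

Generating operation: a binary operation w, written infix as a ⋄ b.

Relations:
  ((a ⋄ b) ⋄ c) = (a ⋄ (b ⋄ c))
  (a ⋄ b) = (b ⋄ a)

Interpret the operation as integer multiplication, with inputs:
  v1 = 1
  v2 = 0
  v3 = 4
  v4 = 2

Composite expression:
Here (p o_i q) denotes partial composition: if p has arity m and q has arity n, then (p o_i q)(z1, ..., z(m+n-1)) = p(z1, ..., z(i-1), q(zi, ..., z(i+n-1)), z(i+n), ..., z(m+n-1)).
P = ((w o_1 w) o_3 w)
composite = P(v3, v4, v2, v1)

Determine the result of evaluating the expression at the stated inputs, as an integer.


0

(v3 ⋄ v4) = 8
(v2 ⋄ v1) = 0
((v3 ⋄ v4) ⋄ (v2 ⋄ v1)) = 0


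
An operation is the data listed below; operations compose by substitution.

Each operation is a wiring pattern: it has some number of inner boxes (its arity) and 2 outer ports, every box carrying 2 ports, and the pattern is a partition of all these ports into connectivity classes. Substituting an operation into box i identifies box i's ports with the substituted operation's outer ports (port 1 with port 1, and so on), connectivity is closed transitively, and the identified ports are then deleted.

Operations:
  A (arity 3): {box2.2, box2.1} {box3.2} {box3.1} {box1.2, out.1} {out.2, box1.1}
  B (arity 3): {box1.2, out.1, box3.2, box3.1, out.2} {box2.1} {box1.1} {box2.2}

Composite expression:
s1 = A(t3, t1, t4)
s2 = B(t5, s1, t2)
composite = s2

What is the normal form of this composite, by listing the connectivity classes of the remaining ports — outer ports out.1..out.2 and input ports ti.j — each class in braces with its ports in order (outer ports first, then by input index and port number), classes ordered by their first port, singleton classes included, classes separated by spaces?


{out.1, out.2, t2.1, t2.2, t5.2} {t1.1, t1.2} {t3.1} {t3.2} {t4.1} {t4.2} {t5.1}

Connectivity passes through glued B-boundaries; trace each wire chain.
A over (t3, t1, t4) gives {out.1, t3.2} {out.2, t3.1} {t1.1, t1.2} {t4.1} {t4.2}, out.j being that stage's outer ports
B over (t5, t3, t1, t4, t2) gives {out.1, out.2, t2.1, t2.2, t5.2} {t1.1, t1.2} {t3.1} {t3.2} {t4.1} {t4.2} {t5.1}, out.j being that stage's outer ports


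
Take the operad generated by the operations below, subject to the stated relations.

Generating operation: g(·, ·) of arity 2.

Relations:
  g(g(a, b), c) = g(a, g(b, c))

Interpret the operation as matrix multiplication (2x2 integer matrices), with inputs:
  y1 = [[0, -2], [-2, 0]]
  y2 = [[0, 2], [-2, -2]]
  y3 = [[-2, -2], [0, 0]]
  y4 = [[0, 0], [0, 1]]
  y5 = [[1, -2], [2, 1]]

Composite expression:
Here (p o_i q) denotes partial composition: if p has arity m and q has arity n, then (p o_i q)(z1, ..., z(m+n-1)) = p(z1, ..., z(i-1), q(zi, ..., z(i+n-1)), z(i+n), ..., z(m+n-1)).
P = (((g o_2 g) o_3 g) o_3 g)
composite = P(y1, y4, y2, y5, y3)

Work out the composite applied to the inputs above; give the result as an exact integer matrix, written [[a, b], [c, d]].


[[-24, -24], [0, 0]]


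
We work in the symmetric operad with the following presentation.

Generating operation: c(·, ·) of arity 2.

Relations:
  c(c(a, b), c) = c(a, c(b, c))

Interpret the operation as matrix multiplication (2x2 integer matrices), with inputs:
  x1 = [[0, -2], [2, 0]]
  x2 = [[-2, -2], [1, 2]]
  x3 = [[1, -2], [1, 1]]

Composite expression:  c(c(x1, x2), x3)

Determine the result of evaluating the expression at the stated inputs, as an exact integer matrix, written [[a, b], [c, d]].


[[-6, 0], [-8, 4]]

c(x1, x2) = [[-2, -4], [-4, -4]]
c(c(x1, x2), x3) = [[-6, 0], [-8, 4]]


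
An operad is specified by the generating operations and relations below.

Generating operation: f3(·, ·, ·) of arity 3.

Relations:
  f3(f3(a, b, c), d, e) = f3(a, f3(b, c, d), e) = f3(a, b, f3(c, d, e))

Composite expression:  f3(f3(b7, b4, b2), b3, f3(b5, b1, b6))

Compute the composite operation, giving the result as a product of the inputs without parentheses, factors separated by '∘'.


b7 ∘ b4 ∘ b2 ∘ b3 ∘ b5 ∘ b1 ∘ b6

The f3-tree's shape is irrelevant; the b-reading-order decides.
f3(b7, b4, b2) linearizes to b7 ∘ b4 ∘ b2
f3(b5, b1, b6) linearizes to b5 ∘ b1 ∘ b6
f3(f3(b7, b4, b2), b3, f3(b5, b1, b6)) linearizes to b7 ∘ b4 ∘ b2 ∘ b3 ∘ b5 ∘ b1 ∘ b6


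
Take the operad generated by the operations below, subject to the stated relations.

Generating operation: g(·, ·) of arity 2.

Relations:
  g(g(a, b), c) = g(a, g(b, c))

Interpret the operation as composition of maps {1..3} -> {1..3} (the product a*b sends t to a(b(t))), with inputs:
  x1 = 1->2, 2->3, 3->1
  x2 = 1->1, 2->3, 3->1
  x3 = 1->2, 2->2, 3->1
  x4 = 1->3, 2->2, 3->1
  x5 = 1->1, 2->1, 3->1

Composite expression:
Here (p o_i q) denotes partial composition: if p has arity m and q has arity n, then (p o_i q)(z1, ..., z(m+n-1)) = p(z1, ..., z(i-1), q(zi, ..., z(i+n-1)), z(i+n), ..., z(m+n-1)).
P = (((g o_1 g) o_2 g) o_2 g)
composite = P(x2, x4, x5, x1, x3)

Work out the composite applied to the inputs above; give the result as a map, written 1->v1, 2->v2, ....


1->1, 2->1, 3->1


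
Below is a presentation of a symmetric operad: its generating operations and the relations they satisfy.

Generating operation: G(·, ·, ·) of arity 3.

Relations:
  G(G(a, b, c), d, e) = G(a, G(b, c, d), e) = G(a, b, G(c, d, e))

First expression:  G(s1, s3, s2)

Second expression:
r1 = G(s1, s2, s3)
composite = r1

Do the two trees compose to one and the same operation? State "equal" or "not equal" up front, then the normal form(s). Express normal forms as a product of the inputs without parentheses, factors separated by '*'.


The first composite normalizes to s1 * s3 * s2
The second composite normalizes to s1 * s2 * s3
The normal forms differ: not equal.

not equal: they reduce to s1 * s3 * s2 and s1 * s2 * s3


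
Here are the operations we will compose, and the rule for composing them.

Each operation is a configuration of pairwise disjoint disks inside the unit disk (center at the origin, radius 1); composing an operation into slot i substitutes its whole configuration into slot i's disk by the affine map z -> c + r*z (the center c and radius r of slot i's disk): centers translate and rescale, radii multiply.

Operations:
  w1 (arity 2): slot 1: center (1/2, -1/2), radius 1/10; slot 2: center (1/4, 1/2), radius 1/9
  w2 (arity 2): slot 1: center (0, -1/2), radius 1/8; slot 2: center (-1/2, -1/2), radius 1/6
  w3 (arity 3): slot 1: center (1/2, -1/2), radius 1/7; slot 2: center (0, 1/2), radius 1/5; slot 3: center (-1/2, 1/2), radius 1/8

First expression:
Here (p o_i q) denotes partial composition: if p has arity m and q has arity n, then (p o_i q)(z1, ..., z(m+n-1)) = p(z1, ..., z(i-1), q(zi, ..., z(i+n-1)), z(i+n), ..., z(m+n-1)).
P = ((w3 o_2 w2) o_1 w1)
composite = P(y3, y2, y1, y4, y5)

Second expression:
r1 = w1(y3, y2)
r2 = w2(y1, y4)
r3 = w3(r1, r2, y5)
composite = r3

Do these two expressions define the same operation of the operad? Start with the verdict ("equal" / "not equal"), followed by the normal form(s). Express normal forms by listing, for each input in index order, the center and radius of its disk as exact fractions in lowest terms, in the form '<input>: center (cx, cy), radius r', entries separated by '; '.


In normal form, the first expression is y1: center (0, 2/5), radius 1/40; y2: center (15/28, -3/7), radius 1/63; y3: center (4/7, -4/7), radius 1/70; y4: center (-1/10, 2/5), radius 1/30; y5: center (-1/2, 1/2), radius 1/8
In normal form, the second expression is y1: center (0, 2/5), radius 1/40; y2: center (15/28, -3/7), radius 1/63; y3: center (4/7, -4/7), radius 1/70; y4: center (-1/10, 2/5), radius 1/30; y5: center (-1/2, 1/2), radius 1/8
Same normal form: equal.

equal; the common form is y1: center (0, 2/5), radius 1/40; y2: center (15/28, -3/7), radius 1/63; y3: center (4/7, -4/7), radius 1/70; y4: center (-1/10, 2/5), radius 1/30; y5: center (-1/2, 1/2), radius 1/8


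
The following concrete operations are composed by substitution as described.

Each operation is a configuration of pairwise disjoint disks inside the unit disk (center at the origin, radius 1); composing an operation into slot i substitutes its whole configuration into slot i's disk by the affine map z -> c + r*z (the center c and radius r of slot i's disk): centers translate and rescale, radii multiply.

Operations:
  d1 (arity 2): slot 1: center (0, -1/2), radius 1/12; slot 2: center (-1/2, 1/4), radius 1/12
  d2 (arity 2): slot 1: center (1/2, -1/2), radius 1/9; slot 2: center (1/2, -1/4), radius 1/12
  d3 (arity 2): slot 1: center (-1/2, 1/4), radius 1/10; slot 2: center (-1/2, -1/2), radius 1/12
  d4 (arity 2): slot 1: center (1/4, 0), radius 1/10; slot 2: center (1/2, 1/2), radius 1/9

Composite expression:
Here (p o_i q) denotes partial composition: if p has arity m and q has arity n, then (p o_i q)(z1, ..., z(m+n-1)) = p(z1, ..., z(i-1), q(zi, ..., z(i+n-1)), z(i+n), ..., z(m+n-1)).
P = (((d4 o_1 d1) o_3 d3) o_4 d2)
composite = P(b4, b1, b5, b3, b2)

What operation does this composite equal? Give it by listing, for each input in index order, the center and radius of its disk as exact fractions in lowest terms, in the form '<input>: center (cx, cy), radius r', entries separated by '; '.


b1: center (1/5, 1/40), radius 1/120; b2: center (97/216, 191/432), radius 1/1296; b3: center (97/216, 95/216), radius 1/972; b4: center (1/4, -1/20), radius 1/120; b5: center (4/9, 19/36), radius 1/90
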